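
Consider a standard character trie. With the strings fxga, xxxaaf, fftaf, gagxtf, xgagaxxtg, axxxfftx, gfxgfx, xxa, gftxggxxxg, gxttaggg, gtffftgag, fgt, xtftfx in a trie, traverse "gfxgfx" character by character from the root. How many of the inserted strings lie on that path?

Walk "gfxgfx" from the root; an end-of-word marker is hit whenever a stored word is a prefix of "gfxgfx".
Prefixes of the query that are stored words: "gfxgfx"
Count: 1

1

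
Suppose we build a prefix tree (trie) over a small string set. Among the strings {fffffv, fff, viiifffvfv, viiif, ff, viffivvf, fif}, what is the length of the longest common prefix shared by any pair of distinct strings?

5

The deepest shared node is where two words last agree before diverging.
e.g. "viiif" and "viiifffvfv" share the prefix "viiif" of length 5; no pair shares a longer one.
Longest shared-prefix length: 5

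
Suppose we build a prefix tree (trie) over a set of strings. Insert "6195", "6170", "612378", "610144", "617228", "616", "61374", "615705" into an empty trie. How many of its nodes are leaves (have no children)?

A leaf is a node with no children — equivalently, the end of a word that is not a proper prefix of any other stored word.
Those words: "610144", "612378", "61374", "615705", "616", "6170", "617228", "6195"
Leaf count: 8

8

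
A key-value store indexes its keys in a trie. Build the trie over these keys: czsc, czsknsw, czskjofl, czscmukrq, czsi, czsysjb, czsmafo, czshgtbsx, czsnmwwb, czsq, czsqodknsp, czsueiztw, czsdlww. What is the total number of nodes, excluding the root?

Insert word by word; a character creates a node only if that edge doesn't already exist:
  "czsc" → 4 new (c, z, s, c)
  "czsknsw" → prefix "czs" already present; 4 new (k, n, s, w)
  "czskjofl" → prefix "czsk" already present; 4 new (j, o, f, l)
  "czscmukrq" → prefix "czsc" already present; 5 new (m, u, k, r, q)
  "czsi" → prefix "czs" already present; 1 new (i)
  "czsysjb" → prefix "czs" already present; 4 new (y, s, j, b)
  "czsmafo" → prefix "czs" already present; 4 new (m, a, f, o)
  "czshgtbsx" → prefix "czs" already present; 6 new (h, g, t, b, s, x)
  "czsnmwwb" → prefix "czs" already present; 5 new (n, m, w, w, b)
  "czsq" → prefix "czs" already present; 1 new (q)
  "czsqodknsp" → prefix "czsq" already present; 6 new (o, d, k, n, s, p)
  "czsueiztw" → prefix "czs" already present; 6 new (u, e, i, z, t, w)
  "czsdlww" → prefix "czs" already present; 4 new (d, l, w, w)
Total nodes = 4 + 4 + 4 + 5 + 1 + 4 + 4 + 6 + 5 + 1 + 6 + 6 + 4 = 54

54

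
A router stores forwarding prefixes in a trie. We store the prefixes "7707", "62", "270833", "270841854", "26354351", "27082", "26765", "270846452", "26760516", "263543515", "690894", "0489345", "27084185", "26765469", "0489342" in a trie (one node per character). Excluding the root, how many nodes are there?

53

Insert word by word; a character creates a node only if that edge doesn't already exist:
  "7707" → 4 new (7, 7, 0, 7)
  "62" → 2 new (6, 2)
  "270833" → 6 new (2, 7, 0, 8, 3, 3)
  "270841854" → prefix "2708" already present; 5 new (4, 1, 8, 5, 4)
  "26354351" → prefix "2" already present; 7 new (6, 3, 5, 4, 3, 5, 1)
  "27082" → prefix "2708" already present; 1 new (2)
  "26765" → prefix "26" already present; 3 new (7, 6, 5)
  "270846452" → prefix "27084" already present; 4 new (6, 4, 5, 2)
  "26760516" → prefix "2676" already present; 4 new (0, 5, 1, 6)
  "263543515" → prefix "26354351" already present; 1 new (5)
  "690894" → prefix "6" already present; 5 new (9, 0, 8, 9, 4)
  "0489345" → 7 new (0, 4, 8, 9, 3, 4, 5)
  "27084185" → prefix "27084185" already present; 0 new (none)
  "26765469" → prefix "26765" already present; 3 new (4, 6, 9)
  "0489342" → prefix "048934" already present; 1 new (2)
Total nodes = 4 + 2 + 6 + 5 + 7 + 1 + 3 + 4 + 4 + 1 + 5 + 7 + 0 + 3 + 1 = 53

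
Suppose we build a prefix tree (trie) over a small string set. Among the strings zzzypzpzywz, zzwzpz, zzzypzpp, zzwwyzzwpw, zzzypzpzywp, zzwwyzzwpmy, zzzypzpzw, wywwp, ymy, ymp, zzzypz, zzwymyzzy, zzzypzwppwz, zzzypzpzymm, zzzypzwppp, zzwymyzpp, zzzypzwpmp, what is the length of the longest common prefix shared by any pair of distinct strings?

Equivalently: take the maximum, over all pairs, of their longest common prefix length.
e.g. "zzzypzpzywp" and "zzzypzpzywz" share the prefix "zzzypzpzyw" of length 10; no pair shares a longer one.
Longest shared-prefix length: 10

10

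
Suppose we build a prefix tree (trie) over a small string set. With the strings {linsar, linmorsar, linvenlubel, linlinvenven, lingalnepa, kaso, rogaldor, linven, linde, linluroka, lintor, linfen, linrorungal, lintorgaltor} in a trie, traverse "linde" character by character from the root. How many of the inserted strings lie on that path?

Walk "linde" from the root; an end-of-word marker is hit whenever a stored word is a prefix of "linde".
Prefixes of the query that are stored words: "linde"
Count: 1

1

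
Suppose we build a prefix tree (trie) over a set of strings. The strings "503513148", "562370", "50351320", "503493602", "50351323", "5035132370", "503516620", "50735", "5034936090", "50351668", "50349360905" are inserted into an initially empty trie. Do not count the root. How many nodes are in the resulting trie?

Insert word by word; a character creates a node only if that edge doesn't already exist:
  "503513148" → 9 new (5, 0, 3, 5, 1, 3, 1, 4, 8)
  "562370" → prefix "5" already present; 5 new (6, 2, 3, 7, 0)
  "50351320" → prefix "503513" already present; 2 new (2, 0)
  "503493602" → prefix "503" already present; 6 new (4, 9, 3, 6, 0, 2)
  "50351323" → prefix "5035132" already present; 1 new (3)
  "5035132370" → prefix "50351323" already present; 2 new (7, 0)
  "503516620" → prefix "50351" already present; 4 new (6, 6, 2, 0)
  "50735" → prefix "50" already present; 3 new (7, 3, 5)
  "5034936090" → prefix "50349360" already present; 2 new (9, 0)
  "50351668" → prefix "5035166" already present; 1 new (8)
  "50349360905" → prefix "5034936090" already present; 1 new (5)
Total nodes = 9 + 5 + 2 + 6 + 1 + 2 + 4 + 3 + 2 + 1 + 1 = 36

36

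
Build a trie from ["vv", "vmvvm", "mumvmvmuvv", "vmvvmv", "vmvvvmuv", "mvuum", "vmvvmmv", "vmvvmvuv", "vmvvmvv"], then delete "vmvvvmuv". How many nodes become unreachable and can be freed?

A node on "vmvvvmuv"'s path can go only if nothing else ends at it or branches off below it.
The suffix "vmuv" (4 nodes) is used only by "vmvvvmuv"; the node for "vmvv" still has the child "m", so pruning stops there.
Nodes removed: 4

4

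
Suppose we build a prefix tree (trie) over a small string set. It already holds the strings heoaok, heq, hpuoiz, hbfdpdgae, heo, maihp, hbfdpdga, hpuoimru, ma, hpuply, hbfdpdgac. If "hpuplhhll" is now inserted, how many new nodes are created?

4

The longest prefix of "hpuplhhll" already in the trie is "hpupl" (length 5).
So 9 − 5 = 4 new nodes.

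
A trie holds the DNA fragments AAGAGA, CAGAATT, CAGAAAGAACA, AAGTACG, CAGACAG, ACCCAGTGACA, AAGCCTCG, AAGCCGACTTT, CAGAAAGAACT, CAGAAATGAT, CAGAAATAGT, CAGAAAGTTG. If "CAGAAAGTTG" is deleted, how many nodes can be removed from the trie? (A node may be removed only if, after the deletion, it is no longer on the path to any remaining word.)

3

Walk "CAGAAAGTTG" from the leaf back toward the root, removing each node that no remaining word uses.
The suffix "TTG" (3 nodes) is used only by "CAGAAAGTTG"; the node for "CAGAAAG" still has the child "A", so pruning stops there.
Nodes removed: 3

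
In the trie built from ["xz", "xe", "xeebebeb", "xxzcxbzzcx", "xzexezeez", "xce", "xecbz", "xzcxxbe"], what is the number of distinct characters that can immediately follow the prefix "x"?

The children of the "x" node are the distinct next characters among strings starting with "x".
Distinct next characters after "x": c, e, x, z.
That node has 4 child edges.

4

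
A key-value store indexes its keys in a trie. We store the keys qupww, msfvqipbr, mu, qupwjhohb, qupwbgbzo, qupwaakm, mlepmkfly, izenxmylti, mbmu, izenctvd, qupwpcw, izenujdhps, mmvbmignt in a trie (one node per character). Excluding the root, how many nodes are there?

Count nodes per top-level branch (shared prefixes stored once):
  'i'-branch (izenctvd, izenujdhps, izenxmylti): 20 nodes
  'm'-branch (mbmu, mlepmkfly, mmvbmignt, msfvqipbr, mu): 29 nodes
  'q'-branch (qupwaakm, qupwbgbzo, qupwjhohb, qupwpcw, qupww): 22 nodes
Sum: 71

71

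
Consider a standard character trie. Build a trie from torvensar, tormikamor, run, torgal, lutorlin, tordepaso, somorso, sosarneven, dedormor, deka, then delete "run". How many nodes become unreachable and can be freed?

3

Walk "run" from the leaf back toward the root, removing each node that no remaining word uses.
No other word shares any prefix with "run", so all 3 of its nodes go.
Nodes removed: 3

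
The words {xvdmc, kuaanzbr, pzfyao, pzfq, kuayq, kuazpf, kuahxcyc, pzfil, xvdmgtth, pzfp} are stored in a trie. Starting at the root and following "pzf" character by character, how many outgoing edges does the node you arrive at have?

4

Walk "pzf" from the root, arriving at one node.
Characters that immediately follow "pzf" among the stored strings: {i, p, q, y}.
That node has 4 child edges.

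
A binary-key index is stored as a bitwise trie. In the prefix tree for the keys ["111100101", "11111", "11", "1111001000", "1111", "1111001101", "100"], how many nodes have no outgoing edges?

5

A leaf is a node with no children — equivalently, the end of a word that is not a proper prefix of any other stored word.
Those words: "100", "1111001000", "111100101", "1111001101", "11111"
Leaf count: 5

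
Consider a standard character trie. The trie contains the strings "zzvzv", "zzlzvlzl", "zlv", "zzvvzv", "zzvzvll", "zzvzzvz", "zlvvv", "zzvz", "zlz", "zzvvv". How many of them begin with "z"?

Traverse to the node for "z", then collect every word in that subtree.
Words under "z": zlv, zlvvv, zlz, zzlzvlzl, zzvvv, zzvvzv, zzvz, zzvzv, zzvzvll, zzvzzvz
Count: 10

10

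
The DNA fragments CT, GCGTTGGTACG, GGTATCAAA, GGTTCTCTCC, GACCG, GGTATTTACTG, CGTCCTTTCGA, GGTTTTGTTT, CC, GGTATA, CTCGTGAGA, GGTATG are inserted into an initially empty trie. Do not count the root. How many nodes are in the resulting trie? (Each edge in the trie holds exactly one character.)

Insert word by word; a character creates a node only if that edge doesn't already exist:
  "CT" → 2 new (C, T)
  "GCGTTGGTACG" → 11 new (G, C, G, T, T, G, G, T, A, C, G)
  "GGTATCAAA" → prefix "G" already present; 8 new (G, T, A, T, C, A, A, A)
  "GGTTCTCTCC" → prefix "GGT" already present; 7 new (T, C, T, C, T, C, C)
  "GACCG" → prefix "G" already present; 4 new (A, C, C, G)
  "GGTATTTACTG" → prefix "GGTAT" already present; 6 new (T, T, A, C, T, G)
  "CGTCCTTTCGA" → prefix "C" already present; 10 new (G, T, C, C, T, T, T, C, G, A)
  "GGTTTTGTTT" → prefix "GGTT" already present; 6 new (T, T, G, T, T, T)
  "CC" → prefix "C" already present; 1 new (C)
  "GGTATA" → prefix "GGTAT" already present; 1 new (A)
  "CTCGTGAGA" → prefix "CT" already present; 7 new (C, G, T, G, A, G, A)
  "GGTATG" → prefix "GGTAT" already present; 1 new (G)
Total nodes = 2 + 11 + 8 + 7 + 4 + 6 + 10 + 6 + 1 + 1 + 7 + 1 = 64

64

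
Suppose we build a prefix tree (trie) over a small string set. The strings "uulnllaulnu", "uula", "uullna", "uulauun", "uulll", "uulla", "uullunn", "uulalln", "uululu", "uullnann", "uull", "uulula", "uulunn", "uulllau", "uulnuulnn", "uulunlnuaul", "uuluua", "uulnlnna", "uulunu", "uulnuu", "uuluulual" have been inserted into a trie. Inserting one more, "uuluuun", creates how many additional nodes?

"uuluu" is already a path in the trie; the remaining "un" must be added.
Each of the 2 remaining characters creates one node.

2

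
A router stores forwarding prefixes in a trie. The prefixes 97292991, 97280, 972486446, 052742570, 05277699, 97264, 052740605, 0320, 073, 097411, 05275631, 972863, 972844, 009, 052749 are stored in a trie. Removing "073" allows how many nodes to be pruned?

2

A node on "073"'s path can go only if nothing else ends at it or branches off below it.
The suffix "73" (2 nodes) is used only by "073"; the node for "0" still has the child "5", so pruning stops there.
Nodes removed: 2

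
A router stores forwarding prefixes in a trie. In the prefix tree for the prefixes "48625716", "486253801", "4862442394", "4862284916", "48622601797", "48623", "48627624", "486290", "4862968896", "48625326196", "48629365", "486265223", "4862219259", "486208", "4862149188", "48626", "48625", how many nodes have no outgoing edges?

A leaf is a node with no children — equivalently, the end of a word that is not a proper prefix of any other stored word.
Those words: "486208", "4862149188", "4862219259", "48622601797", "4862284916", "48623", "4862442394", "48625326196", "486253801", "48625716", "486265223", "48627624", "486290", "48629365", "4862968896"
Leaf count: 15

15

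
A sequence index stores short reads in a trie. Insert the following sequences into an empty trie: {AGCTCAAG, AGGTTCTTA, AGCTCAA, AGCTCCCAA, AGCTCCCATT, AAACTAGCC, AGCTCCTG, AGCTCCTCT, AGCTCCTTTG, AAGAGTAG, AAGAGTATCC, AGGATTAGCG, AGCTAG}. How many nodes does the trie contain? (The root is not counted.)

Count nodes per top-level branch (shared prefixes stored once):
  'A'-branch (AAACTAGCC, AAGAGTAG, AAGAGTATCC, AGCTAG, AGCTCAA, AGCTCAAG, AGCTCCCAA, AGCTCCCATT, AGCTCCTCT, AGCTCCTG, AGCTCCTTTG, AGGATTAGCG, AGGTTCTTA): 54 nodes
Sum: 54

54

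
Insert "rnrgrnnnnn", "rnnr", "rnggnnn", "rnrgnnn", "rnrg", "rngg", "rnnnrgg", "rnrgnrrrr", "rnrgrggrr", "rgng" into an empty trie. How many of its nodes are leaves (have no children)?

Leaves are exactly the stored words that no other stored word extends.
Those words: "rgng", "rnggnnn", "rnnnrgg", "rnnr", "rnrgnnn", "rnrgnrrrr", "rnrgrggrr", "rnrgrnnnnn"
Leaf count: 8

8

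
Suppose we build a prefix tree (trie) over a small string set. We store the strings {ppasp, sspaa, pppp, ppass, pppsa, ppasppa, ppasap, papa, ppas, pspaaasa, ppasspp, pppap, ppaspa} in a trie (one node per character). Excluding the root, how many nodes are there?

Trie structure (* marks end of a word):
(root)
├─ p
│  ├─ a
│  │  └─ p
│  │     └─ a *
│  ├─ p
│  │  ├─ a
│  │  │  └─ s *
│  │  │     ├─ a
│  │  │     │  └─ p *
│  │  │     ├─ p *
│  │  │     │  ├─ a *
│  │  │     │  └─ p
│  │  │     │     └─ a *
│  │  │     └─ s *
│  │  │        └─ p
│  │  │           └─ p *
│  │  └─ p
│  │     ├─ a
│  │     │  └─ p *
│  │     ├─ p *
│  │     └─ s
│  │        └─ a *
│  └─ s
│     └─ p
│        └─ a
│           └─ a
│              └─ a
│                 └─ s
│                    └─ a *
└─ s
   └─ s
      └─ p
         └─ a
            └─ a *
Counting every labelled node above: 34.

34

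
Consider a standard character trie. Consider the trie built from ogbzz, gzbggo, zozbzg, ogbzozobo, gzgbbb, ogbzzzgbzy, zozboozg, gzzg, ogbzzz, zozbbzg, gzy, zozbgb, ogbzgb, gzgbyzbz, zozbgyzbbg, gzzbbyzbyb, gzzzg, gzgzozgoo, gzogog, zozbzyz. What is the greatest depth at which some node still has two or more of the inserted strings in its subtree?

6

Look for the deepest trie node that still has at least two words in its subtree.
"ogbzzz" and "ogbzzzgbzy" agree on "ogbzzz" (6 characters) before diverging; nothing deeper is shared.
Longest shared-prefix length: 6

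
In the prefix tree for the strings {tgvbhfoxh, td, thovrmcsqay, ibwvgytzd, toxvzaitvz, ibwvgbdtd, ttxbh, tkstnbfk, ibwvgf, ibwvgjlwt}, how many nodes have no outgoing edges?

Leaves are exactly the stored words that no other stored word extends.
Those words: "ibwvgbdtd", "ibwvgf", "ibwvgjlwt", "ibwvgytzd", "td", "tgvbhfoxh", "thovrmcsqay", "tkstnbfk", "toxvzaitvz", "ttxbh"
Leaf count: 10

10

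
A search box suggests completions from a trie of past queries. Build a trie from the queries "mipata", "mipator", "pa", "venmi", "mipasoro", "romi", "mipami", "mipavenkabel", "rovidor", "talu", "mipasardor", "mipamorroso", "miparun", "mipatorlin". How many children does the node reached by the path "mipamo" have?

Follow the path "mipamo" to its node, then look at its outgoing edges.
Characters that immediately follow "mipamo" among the stored strings: {r}.
That node has 1 child edge.

1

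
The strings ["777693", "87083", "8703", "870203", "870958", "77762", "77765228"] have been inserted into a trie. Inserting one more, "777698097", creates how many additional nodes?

Walking "777698097" from the root, the first 5 characters ("77769") follow existing edges; "8" is the first miss.
So 9 − 5 = 4 new nodes.

4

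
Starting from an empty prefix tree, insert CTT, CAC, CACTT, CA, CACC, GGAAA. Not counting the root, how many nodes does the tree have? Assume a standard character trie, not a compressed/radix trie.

For each word, the new-node count is its length minus the longest prefix already in the trie:
  "CTT" → 3 new (C, T, T)
  "CAC" → prefix "C" already present; 2 new (A, C)
  "CACTT" → prefix "CAC" already present; 2 new (T, T)
  "CA" → prefix "CA" already present; 0 new (none)
  "CACC" → prefix "CAC" already present; 1 new (C)
  "GGAAA" → 5 new (G, G, A, A, A)
Total nodes = 3 + 2 + 2 + 0 + 1 + 5 = 13

13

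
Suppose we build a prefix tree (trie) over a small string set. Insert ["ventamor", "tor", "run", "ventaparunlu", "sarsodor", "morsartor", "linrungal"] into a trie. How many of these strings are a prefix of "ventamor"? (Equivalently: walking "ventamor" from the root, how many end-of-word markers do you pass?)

1

Check each prefix of "ventamor" against the stored set — each match is an end-marker on the path.
Prefixes of the query that are stored words: "ventamor"
Count: 1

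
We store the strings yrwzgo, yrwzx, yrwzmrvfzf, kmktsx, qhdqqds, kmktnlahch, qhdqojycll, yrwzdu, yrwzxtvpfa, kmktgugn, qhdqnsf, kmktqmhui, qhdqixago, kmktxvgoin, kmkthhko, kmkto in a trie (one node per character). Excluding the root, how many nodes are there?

73

Count nodes per top-level branch (shared prefixes stored once):
  'k'-branch (kmktgugn, kmkthhko, kmktnlahch, kmkto, kmktqmhui, kmktsx, kmktxvgoin): 32 nodes
  'q'-branch (qhdqixago, qhdqnsf, qhdqojycll, qhdqqds): 21 nodes
  'y'-branch (yrwzdu, yrwzgo, yrwzmrvfzf, yrwzx, yrwzxtvpfa): 20 nodes
Sum: 73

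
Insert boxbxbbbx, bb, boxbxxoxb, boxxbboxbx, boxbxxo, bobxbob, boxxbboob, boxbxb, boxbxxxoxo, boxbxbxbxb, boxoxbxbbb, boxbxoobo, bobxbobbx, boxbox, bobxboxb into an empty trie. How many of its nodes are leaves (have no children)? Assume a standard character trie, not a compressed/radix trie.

12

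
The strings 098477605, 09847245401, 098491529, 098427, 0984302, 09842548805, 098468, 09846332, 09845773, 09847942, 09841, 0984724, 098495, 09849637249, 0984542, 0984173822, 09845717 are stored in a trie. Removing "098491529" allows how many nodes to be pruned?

4

After clearing the end-marker at "098491529", prune upward until reaching a node still needed by another word.
The suffix "1529" (4 nodes) is used only by "098491529"; the node for "09849" still has the child "5", so pruning stops there.
Nodes removed: 4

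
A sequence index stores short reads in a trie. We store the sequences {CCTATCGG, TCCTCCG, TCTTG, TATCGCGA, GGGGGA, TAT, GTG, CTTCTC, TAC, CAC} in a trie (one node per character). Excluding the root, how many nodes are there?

Count nodes per top-level branch (shared prefixes stored once):
  'C'-branch (CAC, CCTATCGG, CTTCTC): 15 nodes
  'G'-branch (GGGGGA, GTG): 8 nodes
  'T'-branch (TAC, TAT, TATCGCGA, TCCTCCG, TCTTG): 18 nodes
Sum: 41

41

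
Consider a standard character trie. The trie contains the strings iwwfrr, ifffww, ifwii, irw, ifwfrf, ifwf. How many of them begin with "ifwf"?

Walk to "ifwf"; the words in its subtree are exactly those with that prefix.
Words under "ifwf": ifwf, ifwfrf
Count: 2

2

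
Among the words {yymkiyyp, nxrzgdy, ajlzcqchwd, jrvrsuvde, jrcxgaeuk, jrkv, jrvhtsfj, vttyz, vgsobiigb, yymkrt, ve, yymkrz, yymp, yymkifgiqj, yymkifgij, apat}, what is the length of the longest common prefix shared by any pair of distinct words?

Look for the deepest trie node that still has at least two words in its subtree.
"yymkifgij" and "yymkifgiqj" agree on "yymkifgi" (8 characters) before diverging; nothing deeper is shared.
Longest shared-prefix length: 8

8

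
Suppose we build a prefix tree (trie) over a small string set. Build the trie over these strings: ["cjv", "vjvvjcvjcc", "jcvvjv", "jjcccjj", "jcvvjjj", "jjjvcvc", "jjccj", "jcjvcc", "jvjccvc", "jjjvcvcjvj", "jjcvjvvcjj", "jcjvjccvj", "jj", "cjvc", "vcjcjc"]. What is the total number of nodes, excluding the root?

64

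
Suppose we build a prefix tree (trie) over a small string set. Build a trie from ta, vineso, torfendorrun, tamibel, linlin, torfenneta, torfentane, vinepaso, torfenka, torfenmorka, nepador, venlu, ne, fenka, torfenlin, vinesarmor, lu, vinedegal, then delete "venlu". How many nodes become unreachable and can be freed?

Walk "venlu" from the leaf back toward the root, removing each node that no remaining word uses.
The suffix "enlu" (4 nodes) is used only by "venlu"; the node for "v" still has the child "i", so pruning stops there.
Nodes removed: 4

4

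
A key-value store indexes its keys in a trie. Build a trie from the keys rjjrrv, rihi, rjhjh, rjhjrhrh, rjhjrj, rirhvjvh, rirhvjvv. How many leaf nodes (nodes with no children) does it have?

A leaf is a node with no children — equivalently, the end of a word that is not a proper prefix of any other stored word.
Those words: "rihi", "rirhvjvh", "rirhvjvv", "rjhjh", "rjhjrhrh", "rjhjrj", "rjjrrv"
Leaf count: 7

7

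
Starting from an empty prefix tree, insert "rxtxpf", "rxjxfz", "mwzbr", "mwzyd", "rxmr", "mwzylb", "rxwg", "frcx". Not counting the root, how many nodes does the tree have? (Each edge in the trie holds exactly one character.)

27

Insert word by word; a character creates a node only if that edge doesn't already exist:
  "rxtxpf" → 6 new (r, x, t, x, p, f)
  "rxjxfz" → prefix "rx" already present; 4 new (j, x, f, z)
  "mwzbr" → 5 new (m, w, z, b, r)
  "mwzyd" → prefix "mwz" already present; 2 new (y, d)
  "rxmr" → prefix "rx" already present; 2 new (m, r)
  "mwzylb" → prefix "mwzy" already present; 2 new (l, b)
  "rxwg" → prefix "rx" already present; 2 new (w, g)
  "frcx" → 4 new (f, r, c, x)
Total nodes = 6 + 4 + 5 + 2 + 2 + 2 + 2 + 4 = 27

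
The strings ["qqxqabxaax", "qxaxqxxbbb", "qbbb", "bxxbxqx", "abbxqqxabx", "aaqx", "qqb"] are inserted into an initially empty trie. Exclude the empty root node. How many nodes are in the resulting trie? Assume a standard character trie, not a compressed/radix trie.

Trace insertions, counting only characters that open a new branch:
  "qqxqabxaax" → 10 new (q, q, x, q, a, b, x, a, a, x)
  "qxaxqxxbbb" → prefix "q" already present; 9 new (x, a, x, q, x, x, b, b, b)
  "qbbb" → prefix "q" already present; 3 new (b, b, b)
  "bxxbxqx" → 7 new (b, x, x, b, x, q, x)
  "abbxqqxabx" → 10 new (a, b, b, x, q, q, x, a, b, x)
  "aaqx" → prefix "a" already present; 3 new (a, q, x)
  "qqb" → prefix "qq" already present; 1 new (b)
Total nodes = 10 + 9 + 3 + 7 + 10 + 3 + 1 = 43

43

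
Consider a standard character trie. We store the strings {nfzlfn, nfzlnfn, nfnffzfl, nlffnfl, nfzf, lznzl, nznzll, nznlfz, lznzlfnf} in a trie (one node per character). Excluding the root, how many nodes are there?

38

Trace insertions, counting only characters that open a new branch:
  "nfzlfn" → 6 new (n, f, z, l, f, n)
  "nfzlnfn" → prefix "nfzl" already present; 3 new (n, f, n)
  "nfnffzfl" → prefix "nf" already present; 6 new (n, f, f, z, f, l)
  "nlffnfl" → prefix "n" already present; 6 new (l, f, f, n, f, l)
  "nfzf" → prefix "nfz" already present; 1 new (f)
  "lznzl" → 5 new (l, z, n, z, l)
  "nznzll" → prefix "n" already present; 5 new (z, n, z, l, l)
  "nznlfz" → prefix "nzn" already present; 3 new (l, f, z)
  "lznzlfnf" → prefix "lznzl" already present; 3 new (f, n, f)
Total nodes = 6 + 3 + 6 + 6 + 1 + 5 + 5 + 3 + 3 = 38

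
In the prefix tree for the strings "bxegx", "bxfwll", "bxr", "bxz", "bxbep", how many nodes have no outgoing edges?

5

Leaves are exactly the stored words that no other stored word extends.
Those words: "bxbep", "bxegx", "bxfwll", "bxr", "bxz"
Leaf count: 5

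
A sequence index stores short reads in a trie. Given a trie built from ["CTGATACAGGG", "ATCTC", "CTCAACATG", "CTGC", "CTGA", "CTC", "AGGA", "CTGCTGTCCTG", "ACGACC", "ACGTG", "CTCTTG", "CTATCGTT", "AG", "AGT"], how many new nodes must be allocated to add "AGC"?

"AG" is already a path in the trie; the remaining "C" must be added.
So 3 − 2 = 1 new nodes.

1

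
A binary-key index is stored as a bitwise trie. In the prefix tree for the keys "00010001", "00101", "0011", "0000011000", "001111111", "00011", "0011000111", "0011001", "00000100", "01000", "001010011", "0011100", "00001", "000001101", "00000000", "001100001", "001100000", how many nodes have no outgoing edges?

15

A leaf is a node with no children — equivalently, the end of a word that is not a proper prefix of any other stored word.
Those words: "00000000", "00000100", "0000011000", "000001101", "00001", "00010001", "00011", "001010011", "001100000", "001100001", "0011000111", "0011001", "0011100", "001111111", "01000"
Leaf count: 15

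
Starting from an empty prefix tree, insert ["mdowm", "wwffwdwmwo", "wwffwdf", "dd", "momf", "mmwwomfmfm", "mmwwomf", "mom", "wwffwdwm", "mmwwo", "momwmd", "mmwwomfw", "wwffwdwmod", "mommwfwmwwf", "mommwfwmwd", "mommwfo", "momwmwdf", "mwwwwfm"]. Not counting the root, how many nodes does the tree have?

Trace insertions, counting only characters that open a new branch:
  "mdowm" → 5 new (m, d, o, w, m)
  "wwffwdwmwo" → 10 new (w, w, f, f, w, d, w, m, w, o)
  "wwffwdf" → prefix "wwffwd" already present; 1 new (f)
  "dd" → 2 new (d, d)
  "momf" → prefix "m" already present; 3 new (o, m, f)
  "mmwwomfmfm" → prefix "m" already present; 9 new (m, w, w, o, m, f, m, f, m)
  "mmwwomf" → prefix "mmwwomf" already present; 0 new (none)
  "mom" → prefix "mom" already present; 0 new (none)
  "wwffwdwm" → prefix "wwffwdwm" already present; 0 new (none)
  "mmwwo" → prefix "mmwwo" already present; 0 new (none)
  "momwmd" → prefix "mom" already present; 3 new (w, m, d)
  "mmwwomfw" → prefix "mmwwomf" already present; 1 new (w)
  "wwffwdwmod" → prefix "wwffwdwm" already present; 2 new (o, d)
  "mommwfwmwwf" → prefix "mom" already present; 8 new (m, w, f, w, m, w, w, f)
  "mommwfwmwd" → prefix "mommwfwmw" already present; 1 new (d)
  "mommwfo" → prefix "mommwf" already present; 1 new (o)
  "momwmwdf" → prefix "momwm" already present; 3 new (w, d, f)
  "mwwwwfm" → prefix "m" already present; 6 new (w, w, w, w, f, m)
Total nodes = 5 + 10 + 1 + 2 + 3 + 9 + 0 + 0 + 0 + 0 + 3 + 1 + 2 + 8 + 1 + 1 + 3 + 6 = 55

55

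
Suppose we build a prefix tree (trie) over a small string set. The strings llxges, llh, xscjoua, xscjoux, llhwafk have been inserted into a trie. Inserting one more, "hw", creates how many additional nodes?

"hw" shares no prefix with any stored word, so all 2 characters open new nodes.
2 − 0 = 2 new nodes.

2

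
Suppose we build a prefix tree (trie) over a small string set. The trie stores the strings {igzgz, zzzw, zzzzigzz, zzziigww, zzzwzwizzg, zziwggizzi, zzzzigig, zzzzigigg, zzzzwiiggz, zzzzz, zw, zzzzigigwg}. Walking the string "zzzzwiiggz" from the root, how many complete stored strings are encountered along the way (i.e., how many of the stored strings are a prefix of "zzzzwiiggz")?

1

Traverse "zzzzwiiggz" character by character; count nodes along the way that are marked as word ends.
Prefixes of the query that are stored words: "zzzzwiiggz"
Count: 1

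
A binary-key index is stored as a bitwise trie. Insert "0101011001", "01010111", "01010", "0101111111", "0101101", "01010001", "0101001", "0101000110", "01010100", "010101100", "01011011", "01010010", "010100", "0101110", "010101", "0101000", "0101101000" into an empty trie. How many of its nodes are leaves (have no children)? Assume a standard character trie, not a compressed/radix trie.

Leaves are exactly the stored words that no other stored word extends.
Those words: "0101000110", "01010010", "01010100", "0101011001", "01010111", "0101101000", "01011011", "0101110", "0101111111"
Leaf count: 9

9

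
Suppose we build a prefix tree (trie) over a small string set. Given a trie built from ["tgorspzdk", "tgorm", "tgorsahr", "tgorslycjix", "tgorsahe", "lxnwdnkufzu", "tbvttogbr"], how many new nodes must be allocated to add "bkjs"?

Nothing in the trie begins with "b"; the whole of "bkjs" is new.
4 − 0 = 4 new nodes.

4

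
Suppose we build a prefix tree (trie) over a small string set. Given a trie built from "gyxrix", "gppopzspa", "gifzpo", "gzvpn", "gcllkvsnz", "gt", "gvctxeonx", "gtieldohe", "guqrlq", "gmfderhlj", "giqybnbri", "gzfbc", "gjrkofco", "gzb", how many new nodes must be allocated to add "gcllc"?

The longest prefix of "gcllc" already in the trie is "gcll" (length 4).
New nodes needed: |"gcllc"| − 4 = 5 − 4 = 1.

1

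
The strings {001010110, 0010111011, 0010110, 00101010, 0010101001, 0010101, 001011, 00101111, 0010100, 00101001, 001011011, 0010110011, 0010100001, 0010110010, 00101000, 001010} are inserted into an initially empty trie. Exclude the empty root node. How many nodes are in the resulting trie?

Trie structure (* marks end of a word):
(root)
└─ 0
   └─ 0
      └─ 1
         └─ 0
            └─ 1
               ├─ 0 *
               │  ├─ 0 *
               │  │  ├─ 0 *
               │  │  │  └─ 0
               │  │  │     └─ 1 *
               │  │  └─ 1 *
               │  └─ 1 *
               │     ├─ 0 *
               │     │  └─ 0
               │     │     └─ 1 *
               │     └─ 1
               │        └─ 0 *
               └─ 1 *
                  ├─ 0 *
                  │  ├─ 0
                  │  │  └─ 1
                  │  │     ├─ 0 *
                  │  │     └─ 1 *
                  │  └─ 1
                  │     └─ 1 *
                  └─ 1
                     ├─ 0
                     │  └─ 1
                     │     └─ 1 *
                     └─ 1 *
Counting every labelled node above: 30.

30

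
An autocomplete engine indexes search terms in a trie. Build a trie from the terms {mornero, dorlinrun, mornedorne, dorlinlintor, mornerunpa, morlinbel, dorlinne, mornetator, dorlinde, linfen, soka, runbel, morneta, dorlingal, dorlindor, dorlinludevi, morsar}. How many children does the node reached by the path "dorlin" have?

5

The children of the "dorlin" node are the distinct next characters among strings starting with "dorlin".
Characters that immediately follow "dorlin" among the stored strings: {d, g, l, n, r}.
That node has 5 child edges.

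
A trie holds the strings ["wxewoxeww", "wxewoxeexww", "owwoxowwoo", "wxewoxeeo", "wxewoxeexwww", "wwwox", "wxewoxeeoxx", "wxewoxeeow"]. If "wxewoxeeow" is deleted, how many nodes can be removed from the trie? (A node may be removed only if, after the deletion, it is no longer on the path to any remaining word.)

1

After clearing the end-marker at "wxewoxeeow", prune upward until reaching a node still needed by another word.
The suffix "w" (1 node) is used only by "wxewoxeeow"; the node for "wxewoxeeo" still has the child "x", so pruning stops there.
Nodes removed: 1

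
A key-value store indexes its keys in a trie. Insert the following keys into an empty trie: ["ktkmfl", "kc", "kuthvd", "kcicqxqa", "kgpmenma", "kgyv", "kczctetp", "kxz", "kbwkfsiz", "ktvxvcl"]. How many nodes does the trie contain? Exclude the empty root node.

47

Count nodes per top-level branch (shared prefixes stored once):
  'k'-branch (kbwkfsiz, kc, kcicqxqa, kczctetp, kgpmenma, kgyv, ktkmfl, ktvxvcl, kuthvd, kxz): 47 nodes
Sum: 47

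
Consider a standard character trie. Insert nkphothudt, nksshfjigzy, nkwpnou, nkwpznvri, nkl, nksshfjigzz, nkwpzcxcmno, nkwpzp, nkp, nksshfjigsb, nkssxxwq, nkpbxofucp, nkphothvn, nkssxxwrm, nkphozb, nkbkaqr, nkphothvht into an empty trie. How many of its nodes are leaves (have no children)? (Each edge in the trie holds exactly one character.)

16

A leaf is a node with no children — equivalently, the end of a word that is not a proper prefix of any other stored word.
Those words: "nkbkaqr", "nkl", "nkpbxofucp", "nkphothudt", "nkphothvht", "nkphothvn", "nkphozb", "nksshfjigsb", "nksshfjigzy", "nksshfjigzz", "nkssxxwq", "nkssxxwrm", "nkwpnou", "nkwpzcxcmno", "nkwpznvri", "nkwpzp"
Leaf count: 16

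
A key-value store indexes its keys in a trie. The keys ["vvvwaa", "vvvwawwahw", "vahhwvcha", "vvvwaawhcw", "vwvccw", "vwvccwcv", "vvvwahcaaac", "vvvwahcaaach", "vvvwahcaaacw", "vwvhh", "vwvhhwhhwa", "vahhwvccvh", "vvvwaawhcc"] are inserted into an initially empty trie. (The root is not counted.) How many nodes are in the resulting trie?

Insert word by word; a character creates a node only if that edge doesn't already exist:
  "vvvwaa" → 6 new (v, v, v, w, a, a)
  "vvvwawwahw" → prefix "vvvwa" already present; 5 new (w, w, a, h, w)
  "vahhwvcha" → prefix "v" already present; 8 new (a, h, h, w, v, c, h, a)
  "vvvwaawhcw" → prefix "vvvwaa" already present; 4 new (w, h, c, w)
  "vwvccw" → prefix "v" already present; 5 new (w, v, c, c, w)
  "vwvccwcv" → prefix "vwvccw" already present; 2 new (c, v)
  "vvvwahcaaac" → prefix "vvvwa" already present; 6 new (h, c, a, a, a, c)
  "vvvwahcaaach" → prefix "vvvwahcaaac" already present; 1 new (h)
  "vvvwahcaaacw" → prefix "vvvwahcaaac" already present; 1 new (w)
  "vwvhh" → prefix "vwv" already present; 2 new (h, h)
  "vwvhhwhhwa" → prefix "vwvhh" already present; 5 new (w, h, h, w, a)
  "vahhwvccvh" → prefix "vahhwvc" already present; 3 new (c, v, h)
  "vvvwaawhcc" → prefix "vvvwaawhc" already present; 1 new (c)
Total nodes = 6 + 5 + 8 + 4 + 5 + 2 + 6 + 1 + 1 + 2 + 5 + 3 + 1 = 49

49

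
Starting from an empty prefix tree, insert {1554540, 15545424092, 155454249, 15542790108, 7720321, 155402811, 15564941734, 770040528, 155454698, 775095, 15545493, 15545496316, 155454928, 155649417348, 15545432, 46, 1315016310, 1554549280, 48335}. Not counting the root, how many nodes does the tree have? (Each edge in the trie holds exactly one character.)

For each word, the new-node count is its length minus the longest prefix already in the trie:
  "1554540" → 7 new (1, 5, 5, 4, 5, 4, 0)
  "15545424092" → prefix "155454" already present; 5 new (2, 4, 0, 9, 2)
  "155454249" → prefix "15545424" already present; 1 new (9)
  "15542790108" → prefix "1554" already present; 7 new (2, 7, 9, 0, 1, 0, 8)
  "7720321" → 7 new (7, 7, 2, 0, 3, 2, 1)
  "155402811" → prefix "1554" already present; 5 new (0, 2, 8, 1, 1)
  "15564941734" → prefix "155" already present; 8 new (6, 4, 9, 4, 1, 7, 3, 4)
  "770040528" → prefix "77" already present; 7 new (0, 0, 4, 0, 5, 2, 8)
  "155454698" → prefix "155454" already present; 3 new (6, 9, 8)
  "775095" → prefix "77" already present; 4 new (5, 0, 9, 5)
  "15545493" → prefix "155454" already present; 2 new (9, 3)
  "15545496316" → prefix "1554549" already present; 4 new (6, 3, 1, 6)
  "155454928" → prefix "1554549" already present; 2 new (2, 8)
  "155649417348" → prefix "15564941734" already present; 1 new (8)
  "15545432" → prefix "155454" already present; 2 new (3, 2)
  "46" → 2 new (4, 6)
  "1315016310" → prefix "1" already present; 9 new (3, 1, 5, 0, 1, 6, 3, 1, 0)
  "1554549280" → prefix "155454928" already present; 1 new (0)
  "48335" → prefix "4" already present; 4 new (8, 3, 3, 5)
Total nodes = 7 + 5 + 1 + 7 + 7 + 5 + 8 + 7 + 3 + 4 + 2 + 4 + 2 + 1 + 2 + 2 + 9 + 1 + 4 = 81

81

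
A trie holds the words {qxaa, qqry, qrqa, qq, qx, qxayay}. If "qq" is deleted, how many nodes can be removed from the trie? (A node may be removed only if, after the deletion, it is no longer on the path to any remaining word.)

0

Walk "qq" from the leaf back toward the root, removing each node that no remaining word uses.
Every node on "qq" is still needed (e.g. by "qqry"), so nothing is freed.
Nodes removed: 0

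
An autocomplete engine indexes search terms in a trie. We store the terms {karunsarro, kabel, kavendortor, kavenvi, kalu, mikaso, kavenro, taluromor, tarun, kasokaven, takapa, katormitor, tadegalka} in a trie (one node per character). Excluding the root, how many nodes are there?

72

Trace insertions, counting only characters that open a new branch:
  "karunsarro" → 10 new (k, a, r, u, n, s, a, r, r, o)
  "kabel" → prefix "ka" already present; 3 new (b, e, l)
  "kavendortor" → prefix "ka" already present; 9 new (v, e, n, d, o, r, t, o, r)
  "kavenvi" → prefix "kaven" already present; 2 new (v, i)
  "kalu" → prefix "ka" already present; 2 new (l, u)
  "mikaso" → 6 new (m, i, k, a, s, o)
  "kavenro" → prefix "kaven" already present; 2 new (r, o)
  "taluromor" → 9 new (t, a, l, u, r, o, m, o, r)
  "tarun" → prefix "ta" already present; 3 new (r, u, n)
  "kasokaven" → prefix "ka" already present; 7 new (s, o, k, a, v, e, n)
  "takapa" → prefix "ta" already present; 4 new (k, a, p, a)
  "katormitor" → prefix "ka" already present; 8 new (t, o, r, m, i, t, o, r)
  "tadegalka" → prefix "ta" already present; 7 new (d, e, g, a, l, k, a)
Total nodes = 10 + 3 + 9 + 2 + 2 + 6 + 2 + 9 + 3 + 7 + 4 + 8 + 7 = 72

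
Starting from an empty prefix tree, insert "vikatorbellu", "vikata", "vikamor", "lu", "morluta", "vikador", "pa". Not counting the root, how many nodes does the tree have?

30

Trie structure (* marks end of a word):
(root)
├─ l
│  └─ u *
├─ m
│  └─ o
│     └─ r
│        └─ l
│           └─ u
│              └─ t
│                 └─ a *
├─ p
│  └─ a *
└─ v
   └─ i
      └─ k
         └─ a
            ├─ d
            │  └─ o
            │     └─ r *
            ├─ m
            │  └─ o
            │     └─ r *
            └─ t
               ├─ a *
               └─ o
                  └─ r
                     └─ b
                        └─ e
                           └─ l
                              └─ l
                                 └─ u *
Counting every labelled node above: 30.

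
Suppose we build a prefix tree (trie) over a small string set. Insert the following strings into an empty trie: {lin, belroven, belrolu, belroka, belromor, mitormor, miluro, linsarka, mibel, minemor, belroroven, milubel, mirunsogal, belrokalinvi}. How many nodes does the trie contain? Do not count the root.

64

Insert word by word; a character creates a node only if that edge doesn't already exist:
  "lin" → 3 new (l, i, n)
  "belroven" → 8 new (b, e, l, r, o, v, e, n)
  "belrolu" → prefix "belro" already present; 2 new (l, u)
  "belroka" → prefix "belro" already present; 2 new (k, a)
  "belromor" → prefix "belro" already present; 3 new (m, o, r)
  "mitormor" → 8 new (m, i, t, o, r, m, o, r)
  "miluro" → prefix "mi" already present; 4 new (l, u, r, o)
  "linsarka" → prefix "lin" already present; 5 new (s, a, r, k, a)
  "mibel" → prefix "mi" already present; 3 new (b, e, l)
  "minemor" → prefix "mi" already present; 5 new (n, e, m, o, r)
  "belroroven" → prefix "belro" already present; 5 new (r, o, v, e, n)
  "milubel" → prefix "milu" already present; 3 new (b, e, l)
  "mirunsogal" → prefix "mi" already present; 8 new (r, u, n, s, o, g, a, l)
  "belrokalinvi" → prefix "belroka" already present; 5 new (l, i, n, v, i)
Total nodes = 3 + 8 + 2 + 2 + 3 + 8 + 4 + 5 + 3 + 5 + 5 + 3 + 8 + 5 = 64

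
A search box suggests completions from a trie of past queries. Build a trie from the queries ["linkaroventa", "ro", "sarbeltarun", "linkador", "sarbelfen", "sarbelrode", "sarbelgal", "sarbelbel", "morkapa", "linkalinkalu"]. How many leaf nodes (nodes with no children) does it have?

10

Leaves are exactly the stored words that no other stored word extends.
Those words: "linkador", "linkalinkalu", "linkaroventa", "morkapa", "ro", "sarbelbel", "sarbelfen", "sarbelgal", "sarbelrode", "sarbeltarun"
Leaf count: 10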